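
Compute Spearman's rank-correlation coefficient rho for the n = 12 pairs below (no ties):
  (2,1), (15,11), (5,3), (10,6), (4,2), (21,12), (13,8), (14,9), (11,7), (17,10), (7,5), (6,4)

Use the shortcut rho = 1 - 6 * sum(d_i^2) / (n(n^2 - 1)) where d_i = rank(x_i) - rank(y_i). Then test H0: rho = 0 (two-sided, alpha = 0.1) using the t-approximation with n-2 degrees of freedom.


Step 1: Rank x and y separately (midranks; no ties here).
rank(x): 2->1, 15->10, 5->3, 10->6, 4->2, 21->12, 13->8, 14->9, 11->7, 17->11, 7->5, 6->4
rank(y): 1->1, 11->11, 3->3, 6->6, 2->2, 12->12, 8->8, 9->9, 7->7, 10->10, 5->5, 4->4
Step 2: d_i = R_x(i) - R_y(i); compute d_i^2.
  (1-1)^2=0, (10-11)^2=1, (3-3)^2=0, (6-6)^2=0, (2-2)^2=0, (12-12)^2=0, (8-8)^2=0, (9-9)^2=0, (7-7)^2=0, (11-10)^2=1, (5-5)^2=0, (4-4)^2=0
sum(d^2) = 2.
Step 3: rho = 1 - 6*2 / (12*(12^2 - 1)) = 1 - 12/1716 = 0.993007.
Step 4: Under H0, t = rho * sqrt((n-2)/(1-rho^2)) = 26.5990 ~ t(10).
Step 5: Two-sided p-value from the t-distribution with 10 df = 0.000000.
Step 6: alpha = 0.1. reject H0.

rho = 0.9930, p = 0.000000, reject H0 at alpha = 0.1.


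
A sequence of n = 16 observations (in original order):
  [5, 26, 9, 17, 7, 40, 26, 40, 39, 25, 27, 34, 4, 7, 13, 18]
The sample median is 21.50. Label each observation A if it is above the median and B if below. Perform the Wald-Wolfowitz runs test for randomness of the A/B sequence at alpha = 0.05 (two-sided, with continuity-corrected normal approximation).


Step 1: Compute median = 21.50; label A = above, B = below.
Labels in order: BABBBAAAAAAABBBB  (n_A = 8, n_B = 8)
Step 2: Count runs R = 5.
Step 3: Under H0 (random ordering), E[R] = 2*n_A*n_B/(n_A+n_B) + 1 = 2*8*8/16 + 1 = 9.0000.
        Var[R] = 2*n_A*n_B*(2*n_A*n_B - n_A - n_B) / ((n_A+n_B)^2 * (n_A+n_B-1)) = 14336/3840 = 3.7333.
        SD[R] = 1.9322.
Step 4: Continuity-corrected z = (R + 0.5 - E[R]) / SD[R] = (5 + 0.5 - 9.0000) / 1.9322 = -1.8114.
Step 5: Two-sided p-value via normal approximation = 2*(1 - Phi(|z|)) = 0.070076.
Step 6: alpha = 0.05. fail to reject H0.

R = 5, z = -1.8114, p = 0.070076, fail to reject H0.


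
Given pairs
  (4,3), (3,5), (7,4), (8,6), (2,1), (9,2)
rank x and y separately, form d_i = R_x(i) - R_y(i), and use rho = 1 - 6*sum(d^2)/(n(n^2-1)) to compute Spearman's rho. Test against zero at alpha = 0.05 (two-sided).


Step 1: Rank x and y separately (midranks; no ties here).
rank(x): 4->3, 3->2, 7->4, 8->5, 2->1, 9->6
rank(y): 3->3, 5->5, 4->4, 6->6, 1->1, 2->2
Step 2: d_i = R_x(i) - R_y(i); compute d_i^2.
  (3-3)^2=0, (2-5)^2=9, (4-4)^2=0, (5-6)^2=1, (1-1)^2=0, (6-2)^2=16
sum(d^2) = 26.
Step 3: rho = 1 - 6*26 / (6*(6^2 - 1)) = 1 - 156/210 = 0.257143.
Step 4: Under H0, t = rho * sqrt((n-2)/(1-rho^2)) = 0.5322 ~ t(4).
Step 5: Two-sided p-value from the t-distribution with 4 df = 0.622787.
Step 6: alpha = 0.05. fail to reject H0.

rho = 0.2571, p = 0.622787, fail to reject H0 at alpha = 0.05.


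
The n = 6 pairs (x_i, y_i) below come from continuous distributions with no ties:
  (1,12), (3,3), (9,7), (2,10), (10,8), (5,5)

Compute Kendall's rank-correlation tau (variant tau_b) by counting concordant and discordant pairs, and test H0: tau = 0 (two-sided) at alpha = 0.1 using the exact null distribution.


Step 1: Enumerate the 15 unordered pairs (i,j) with i<j and classify each by sign(x_j-x_i) * sign(y_j-y_i).
  (1,2):dx=+2,dy=-9->D; (1,3):dx=+8,dy=-5->D; (1,4):dx=+1,dy=-2->D; (1,5):dx=+9,dy=-4->D
  (1,6):dx=+4,dy=-7->D; (2,3):dx=+6,dy=+4->C; (2,4):dx=-1,dy=+7->D; (2,5):dx=+7,dy=+5->C
  (2,6):dx=+2,dy=+2->C; (3,4):dx=-7,dy=+3->D; (3,5):dx=+1,dy=+1->C; (3,6):dx=-4,dy=-2->C
  (4,5):dx=+8,dy=-2->D; (4,6):dx=+3,dy=-5->D; (5,6):dx=-5,dy=-3->C
Step 2: C = 6, D = 9, total pairs = 15.
Step 3: tau = (C - D)/(n(n-1)/2) = (6 - 9)/15 = -0.200000.
Step 4: Exact two-sided p-value (enumerate n! = 720 permutations of y under H0): p = 0.719444.
Step 5: alpha = 0.1. fail to reject H0.

tau_b = -0.2000 (C=6, D=9), p = 0.719444, fail to reject H0.


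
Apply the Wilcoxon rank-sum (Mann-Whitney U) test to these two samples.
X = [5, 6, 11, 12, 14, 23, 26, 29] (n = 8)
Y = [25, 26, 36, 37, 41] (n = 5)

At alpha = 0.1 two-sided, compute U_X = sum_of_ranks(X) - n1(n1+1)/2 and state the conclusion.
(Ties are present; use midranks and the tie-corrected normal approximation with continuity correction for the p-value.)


Step 1: Combine and sort all 13 observations; assign midranks.
sorted (value, group): (5,X), (6,X), (11,X), (12,X), (14,X), (23,X), (25,Y), (26,X), (26,Y), (29,X), (36,Y), (37,Y), (41,Y)
ranks: 5->1, 6->2, 11->3, 12->4, 14->5, 23->6, 25->7, 26->8.5, 26->8.5, 29->10, 36->11, 37->12, 41->13
Step 2: Rank sum for X: R1 = 1 + 2 + 3 + 4 + 5 + 6 + 8.5 + 10 = 39.5.
Step 3: U_X = R1 - n1(n1+1)/2 = 39.5 - 8*9/2 = 39.5 - 36 = 3.5.
       U_Y = n1*n2 - U_X = 40 - 3.5 = 36.5.
Step 4: Ties are present, so use the tie-corrected normal approximation (with continuity correction) for the p-value.
Step 5: p-value = 0.019007; compare to alpha = 0.1. reject H0.

U_X = 3.5, p = 0.019007, reject H0 at alpha = 0.1.


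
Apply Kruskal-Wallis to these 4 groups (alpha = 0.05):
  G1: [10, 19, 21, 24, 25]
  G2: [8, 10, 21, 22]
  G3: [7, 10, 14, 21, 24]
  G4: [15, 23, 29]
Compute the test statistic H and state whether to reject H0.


Step 1: Combine all N = 17 observations and assign midranks.
sorted (value, group, rank): (7,G3,1), (8,G2,2), (10,G1,4), (10,G2,4), (10,G3,4), (14,G3,6), (15,G4,7), (19,G1,8), (21,G1,10), (21,G2,10), (21,G3,10), (22,G2,12), (23,G4,13), (24,G1,14.5), (24,G3,14.5), (25,G1,16), (29,G4,17)
Step 2: Sum ranks within each group.
R_1 = 52.5 (n_1 = 5)
R_2 = 28 (n_2 = 4)
R_3 = 35.5 (n_3 = 5)
R_4 = 37 (n_4 = 3)
Step 3: H = 12/(N(N+1)) * sum(R_i^2/n_i) - 3(N+1)
     = 12/(17*18) * (52.5^2/5 + 28^2/4 + 35.5^2/5 + 37^2/3) - 3*18
     = 0.039216 * 1455.63 - 54
     = 3.083660.
Step 4: Ties present; correction factor C = 1 - 54/(17^3 - 17) = 0.988971. Corrected H = 3.083660 / 0.988971 = 3.118050.
Step 5: Under H0, H ~ chi^2(3); p-value = 0.373780.
Step 6: alpha = 0.05. fail to reject H0.

H = 3.1181, df = 3, p = 0.373780, fail to reject H0.


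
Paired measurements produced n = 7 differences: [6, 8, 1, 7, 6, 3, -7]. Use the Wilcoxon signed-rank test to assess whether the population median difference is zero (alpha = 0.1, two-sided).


Step 1: Drop any zero differences (none here) and take |d_i|.
|d| = [6, 8, 1, 7, 6, 3, 7]
Step 2: Midrank |d_i| (ties get averaged ranks).
ranks: |6|->3.5, |8|->7, |1|->1, |7|->5.5, |6|->3.5, |3|->2, |7|->5.5
Step 3: Attach original signs; sum ranks with positive sign and with negative sign.
W+ = 3.5 + 7 + 1 + 5.5 + 3.5 + 2 = 22.5
W- = 5.5 = 5.5
(Check: W+ + W- = 28 should equal n(n+1)/2 = 28.)
Step 4: Test statistic W = min(W+, W-) = 5.5.
Step 5: Ties in |d|, so use the tie-corrected normal approximation.
        E[W] = n(n+1)/4 = 7*8/4 = 14.
        Tie groups: |d|=6 (t=2), |d|=7 (t=2); sum(t^3 - t) = 12.
        Var[W] = n(n+1)(2n+1)/24 - sum(t^3-t)/48 = 840/24 - 12/48 = 34.75.
        z = (W - E[W]) / sqrt(Var[W]) = (5.5 - 14) / 5.8949 = -1.4419.
        Two-sided p = 2*Phi(z) = 0.149325.
Step 6: alpha = 0.1. fail to reject H0.

W+ = 22.5, W- = 5.5, W = min = 5.5, p = 0.149325, fail to reject H0.


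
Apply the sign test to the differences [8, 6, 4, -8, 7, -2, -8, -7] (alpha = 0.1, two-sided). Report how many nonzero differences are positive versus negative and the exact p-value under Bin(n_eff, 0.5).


Step 1: Discard zero differences. Original n = 8; n_eff = number of nonzero differences = 8.
Nonzero differences (with sign): +8, +6, +4, -8, +7, -2, -8, -7
Step 2: Count signs: positive = 4, negative = 4.
Step 3: Under H0: P(positive) = 0.5, so the number of positives S ~ Bin(8, 0.5).
Step 4: Two-sided exact p-value = sum of Bin(8,0.5) probabilities at or below the observed probability = 1.000000.
Step 5: alpha = 0.1. fail to reject H0.

n_eff = 8, pos = 4, neg = 4, p = 1.000000, fail to reject H0.


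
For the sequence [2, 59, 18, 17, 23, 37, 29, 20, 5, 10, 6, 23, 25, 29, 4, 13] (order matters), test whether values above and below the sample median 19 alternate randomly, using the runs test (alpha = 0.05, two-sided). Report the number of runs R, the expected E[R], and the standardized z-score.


Step 1: Compute median = 19; label A = above, B = below.
Labels in order: BABBAAAABBBAAABB  (n_A = 8, n_B = 8)
Step 2: Count runs R = 7.
Step 3: Under H0 (random ordering), E[R] = 2*n_A*n_B/(n_A+n_B) + 1 = 2*8*8/16 + 1 = 9.0000.
        Var[R] = 2*n_A*n_B*(2*n_A*n_B - n_A - n_B) / ((n_A+n_B)^2 * (n_A+n_B-1)) = 14336/3840 = 3.7333.
        SD[R] = 1.9322.
Step 4: Continuity-corrected z = (R + 0.5 - E[R]) / SD[R] = (7 + 0.5 - 9.0000) / 1.9322 = -0.7763.
Step 5: Two-sided p-value via normal approximation = 2*(1 - Phi(|z|)) = 0.437558.
Step 6: alpha = 0.05. fail to reject H0.

R = 7, z = -0.7763, p = 0.437558, fail to reject H0.


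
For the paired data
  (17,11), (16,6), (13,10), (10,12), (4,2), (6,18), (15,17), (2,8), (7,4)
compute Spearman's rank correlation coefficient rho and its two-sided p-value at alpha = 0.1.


Step 1: Rank x and y separately (midranks; no ties here).
rank(x): 17->9, 16->8, 13->6, 10->5, 4->2, 6->3, 15->7, 2->1, 7->4
rank(y): 11->6, 6->3, 10->5, 12->7, 2->1, 18->9, 17->8, 8->4, 4->2
Step 2: d_i = R_x(i) - R_y(i); compute d_i^2.
  (9-6)^2=9, (8-3)^2=25, (6-5)^2=1, (5-7)^2=4, (2-1)^2=1, (3-9)^2=36, (7-8)^2=1, (1-4)^2=9, (4-2)^2=4
sum(d^2) = 90.
Step 3: rho = 1 - 6*90 / (9*(9^2 - 1)) = 1 - 540/720 = 0.250000.
Step 4: Under H0, t = rho * sqrt((n-2)/(1-rho^2)) = 0.6831 ~ t(7).
Step 5: Two-sided p-value from the t-distribution with 7 df = 0.516490.
Step 6: alpha = 0.1. fail to reject H0.

rho = 0.2500, p = 0.516490, fail to reject H0 at alpha = 0.1.


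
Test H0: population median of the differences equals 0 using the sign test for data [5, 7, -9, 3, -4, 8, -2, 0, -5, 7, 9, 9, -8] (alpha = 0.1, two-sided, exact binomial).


Step 1: Discard zero differences. Original n = 13; n_eff = number of nonzero differences = 12.
Nonzero differences (with sign): +5, +7, -9, +3, -4, +8, -2, -5, +7, +9, +9, -8
Step 2: Count signs: positive = 7, negative = 5.
Step 3: Under H0: P(positive) = 0.5, so the number of positives S ~ Bin(12, 0.5).
Step 4: Two-sided exact p-value = sum of Bin(12,0.5) probabilities at or below the observed probability = 0.774414.
Step 5: alpha = 0.1. fail to reject H0.

n_eff = 12, pos = 7, neg = 5, p = 0.774414, fail to reject H0.


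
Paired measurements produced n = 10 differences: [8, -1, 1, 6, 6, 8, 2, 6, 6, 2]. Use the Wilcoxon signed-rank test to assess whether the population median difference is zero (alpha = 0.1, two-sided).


Step 1: Drop any zero differences (none here) and take |d_i|.
|d| = [8, 1, 1, 6, 6, 8, 2, 6, 6, 2]
Step 2: Midrank |d_i| (ties get averaged ranks).
ranks: |8|->9.5, |1|->1.5, |1|->1.5, |6|->6.5, |6|->6.5, |8|->9.5, |2|->3.5, |6|->6.5, |6|->6.5, |2|->3.5
Step 3: Attach original signs; sum ranks with positive sign and with negative sign.
W+ = 9.5 + 1.5 + 6.5 + 6.5 + 9.5 + 3.5 + 6.5 + 6.5 + 3.5 = 53.5
W- = 1.5 = 1.5
(Check: W+ + W- = 55 should equal n(n+1)/2 = 55.)
Step 4: Test statistic W = min(W+, W-) = 1.5.
Step 5: Ties in |d|, so use the tie-corrected normal approximation.
        E[W] = n(n+1)/4 = 10*11/4 = 27.5.
        Tie groups: |d|=1 (t=2), |d|=2 (t=2), |d|=6 (t=4), |d|=8 (t=2); sum(t^3 - t) = 78.
        Var[W] = n(n+1)(2n+1)/24 - sum(t^3-t)/48 = 2310/24 - 78/48 = 94.625.
        z = (W - E[W]) / sqrt(Var[W]) = (1.5 - 27.5) / 9.7275 = -2.6728.
        Two-sided p = 2*Phi(z) = 0.007522.
Step 6: alpha = 0.1. reject H0.

W+ = 53.5, W- = 1.5, W = min = 1.5, p = 0.007522, reject H0.


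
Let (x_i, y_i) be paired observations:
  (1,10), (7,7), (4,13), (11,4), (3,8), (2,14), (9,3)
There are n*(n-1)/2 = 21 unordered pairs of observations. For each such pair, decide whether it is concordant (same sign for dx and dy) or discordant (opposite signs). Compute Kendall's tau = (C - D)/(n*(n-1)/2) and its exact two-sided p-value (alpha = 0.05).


Step 1: Enumerate the 21 unordered pairs (i,j) with i<j and classify each by sign(x_j-x_i) * sign(y_j-y_i).
  (1,2):dx=+6,dy=-3->D; (1,3):dx=+3,dy=+3->C; (1,4):dx=+10,dy=-6->D; (1,5):dx=+2,dy=-2->D
  (1,6):dx=+1,dy=+4->C; (1,7):dx=+8,dy=-7->D; (2,3):dx=-3,dy=+6->D; (2,4):dx=+4,dy=-3->D
  (2,5):dx=-4,dy=+1->D; (2,6):dx=-5,dy=+7->D; (2,7):dx=+2,dy=-4->D; (3,4):dx=+7,dy=-9->D
  (3,5):dx=-1,dy=-5->C; (3,6):dx=-2,dy=+1->D; (3,7):dx=+5,dy=-10->D; (4,5):dx=-8,dy=+4->D
  (4,6):dx=-9,dy=+10->D; (4,7):dx=-2,dy=-1->C; (5,6):dx=-1,dy=+6->D; (5,7):dx=+6,dy=-5->D
  (6,7):dx=+7,dy=-11->D
Step 2: C = 4, D = 17, total pairs = 21.
Step 3: tau = (C - D)/(n(n-1)/2) = (4 - 17)/21 = -0.619048.
Step 4: Exact two-sided p-value (enumerate n! = 5040 permutations of y under H0): p = 0.069048.
Step 5: alpha = 0.05. fail to reject H0.

tau_b = -0.6190 (C=4, D=17), p = 0.069048, fail to reject H0.


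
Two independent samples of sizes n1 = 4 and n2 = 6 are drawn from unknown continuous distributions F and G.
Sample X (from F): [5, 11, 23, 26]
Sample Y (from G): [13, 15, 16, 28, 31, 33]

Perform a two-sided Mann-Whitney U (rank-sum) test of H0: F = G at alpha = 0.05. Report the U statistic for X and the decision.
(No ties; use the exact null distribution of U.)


Step 1: Combine and sort all 10 observations; assign midranks.
sorted (value, group): (5,X), (11,X), (13,Y), (15,Y), (16,Y), (23,X), (26,X), (28,Y), (31,Y), (33,Y)
ranks: 5->1, 11->2, 13->3, 15->4, 16->5, 23->6, 26->7, 28->8, 31->9, 33->10
Step 2: Rank sum for X: R1 = 1 + 2 + 6 + 7 = 16.
Step 3: U_X = R1 - n1(n1+1)/2 = 16 - 4*5/2 = 16 - 10 = 6.
       U_Y = n1*n2 - U_X = 24 - 6 = 18.
Step 4: No ties, so the exact null distribution of U (based on enumerating the C(10,4) = 210 equally likely rank assignments) gives the two-sided p-value.
Step 5: p-value = 0.257143; compare to alpha = 0.05. fail to reject H0.

U_X = 6, p = 0.257143, fail to reject H0 at alpha = 0.05.


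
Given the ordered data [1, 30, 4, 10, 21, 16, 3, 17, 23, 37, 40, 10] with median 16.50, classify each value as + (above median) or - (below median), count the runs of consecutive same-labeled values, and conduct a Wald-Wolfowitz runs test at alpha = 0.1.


Step 1: Compute median = 16.50; label A = above, B = below.
Labels in order: BABBABBAAAAB  (n_A = 6, n_B = 6)
Step 2: Count runs R = 7.
Step 3: Under H0 (random ordering), E[R] = 2*n_A*n_B/(n_A+n_B) + 1 = 2*6*6/12 + 1 = 7.0000.
        Var[R] = 2*n_A*n_B*(2*n_A*n_B - n_A - n_B) / ((n_A+n_B)^2 * (n_A+n_B-1)) = 4320/1584 = 2.7273.
        SD[R] = 1.6514.
Step 4: R = E[R], so z = 0 with no continuity correction.
Step 5: Two-sided p-value via normal approximation = 2*(1 - Phi(|z|)) = 1.000000.
Step 6: alpha = 0.1. fail to reject H0.

R = 7, z = 0.0000, p = 1.000000, fail to reject H0.


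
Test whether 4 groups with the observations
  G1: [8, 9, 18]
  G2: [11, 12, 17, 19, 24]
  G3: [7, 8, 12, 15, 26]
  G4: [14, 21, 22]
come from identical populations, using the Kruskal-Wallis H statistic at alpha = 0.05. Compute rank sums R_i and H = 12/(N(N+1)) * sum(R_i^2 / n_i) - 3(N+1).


Step 1: Combine all N = 16 observations and assign midranks.
sorted (value, group, rank): (7,G3,1), (8,G1,2.5), (8,G3,2.5), (9,G1,4), (11,G2,5), (12,G2,6.5), (12,G3,6.5), (14,G4,8), (15,G3,9), (17,G2,10), (18,G1,11), (19,G2,12), (21,G4,13), (22,G4,14), (24,G2,15), (26,G3,16)
Step 2: Sum ranks within each group.
R_1 = 17.5 (n_1 = 3)
R_2 = 48.5 (n_2 = 5)
R_3 = 35 (n_3 = 5)
R_4 = 35 (n_4 = 3)
Step 3: H = 12/(N(N+1)) * sum(R_i^2/n_i) - 3(N+1)
     = 12/(16*17) * (17.5^2/3 + 48.5^2/5 + 35^2/5 + 35^2/3) - 3*17
     = 0.044118 * 1225.87 - 51
     = 3.082353.
Step 4: Ties present; correction factor C = 1 - 12/(16^3 - 16) = 0.997059. Corrected H = 3.082353 / 0.997059 = 3.091445.
Step 5: Under H0, H ~ chi^2(3); p-value = 0.377740.
Step 6: alpha = 0.05. fail to reject H0.

H = 3.0914, df = 3, p = 0.377740, fail to reject H0.


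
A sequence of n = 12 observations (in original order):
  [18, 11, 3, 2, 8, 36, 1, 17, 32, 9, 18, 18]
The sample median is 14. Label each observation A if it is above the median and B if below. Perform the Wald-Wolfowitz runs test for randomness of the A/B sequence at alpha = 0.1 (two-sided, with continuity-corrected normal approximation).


Step 1: Compute median = 14; label A = above, B = below.
Labels in order: ABBBBABAABAA  (n_A = 6, n_B = 6)
Step 2: Count runs R = 7.
Step 3: Under H0 (random ordering), E[R] = 2*n_A*n_B/(n_A+n_B) + 1 = 2*6*6/12 + 1 = 7.0000.
        Var[R] = 2*n_A*n_B*(2*n_A*n_B - n_A - n_B) / ((n_A+n_B)^2 * (n_A+n_B-1)) = 4320/1584 = 2.7273.
        SD[R] = 1.6514.
Step 4: R = E[R], so z = 0 with no continuity correction.
Step 5: Two-sided p-value via normal approximation = 2*(1 - Phi(|z|)) = 1.000000.
Step 6: alpha = 0.1. fail to reject H0.

R = 7, z = 0.0000, p = 1.000000, fail to reject H0.


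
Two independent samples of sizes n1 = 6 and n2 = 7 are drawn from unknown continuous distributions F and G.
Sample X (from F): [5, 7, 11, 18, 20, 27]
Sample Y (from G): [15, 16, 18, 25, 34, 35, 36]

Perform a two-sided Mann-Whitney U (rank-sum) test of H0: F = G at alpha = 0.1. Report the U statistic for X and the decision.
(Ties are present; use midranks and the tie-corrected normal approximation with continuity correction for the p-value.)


Step 1: Combine and sort all 13 observations; assign midranks.
sorted (value, group): (5,X), (7,X), (11,X), (15,Y), (16,Y), (18,X), (18,Y), (20,X), (25,Y), (27,X), (34,Y), (35,Y), (36,Y)
ranks: 5->1, 7->2, 11->3, 15->4, 16->5, 18->6.5, 18->6.5, 20->8, 25->9, 27->10, 34->11, 35->12, 36->13
Step 2: Rank sum for X: R1 = 1 + 2 + 3 + 6.5 + 8 + 10 = 30.5.
Step 3: U_X = R1 - n1(n1+1)/2 = 30.5 - 6*7/2 = 30.5 - 21 = 9.5.
       U_Y = n1*n2 - U_X = 42 - 9.5 = 32.5.
Step 4: Ties are present, so use the tie-corrected normal approximation (with continuity correction) for the p-value.
Step 5: p-value = 0.115582; compare to alpha = 0.1. fail to reject H0.

U_X = 9.5, p = 0.115582, fail to reject H0 at alpha = 0.1.


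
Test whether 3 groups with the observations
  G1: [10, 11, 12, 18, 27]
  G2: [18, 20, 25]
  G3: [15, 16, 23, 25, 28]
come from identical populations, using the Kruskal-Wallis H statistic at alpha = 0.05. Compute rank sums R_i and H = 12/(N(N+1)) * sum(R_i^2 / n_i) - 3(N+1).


Step 1: Combine all N = 13 observations and assign midranks.
sorted (value, group, rank): (10,G1,1), (11,G1,2), (12,G1,3), (15,G3,4), (16,G3,5), (18,G1,6.5), (18,G2,6.5), (20,G2,8), (23,G3,9), (25,G2,10.5), (25,G3,10.5), (27,G1,12), (28,G3,13)
Step 2: Sum ranks within each group.
R_1 = 24.5 (n_1 = 5)
R_2 = 25 (n_2 = 3)
R_3 = 41.5 (n_3 = 5)
Step 3: H = 12/(N(N+1)) * sum(R_i^2/n_i) - 3(N+1)
     = 12/(13*14) * (24.5^2/5 + 25^2/3 + 41.5^2/5) - 3*14
     = 0.065934 * 672.833 - 42
     = 2.362637.
Step 4: Ties present; correction factor C = 1 - 12/(13^3 - 13) = 0.994505. Corrected H = 2.362637 / 0.994505 = 2.375691.
Step 5: Under H0, H ~ chi^2(2); p-value = 0.304877.
Step 6: alpha = 0.05. fail to reject H0.

H = 2.3757, df = 2, p = 0.304877, fail to reject H0.


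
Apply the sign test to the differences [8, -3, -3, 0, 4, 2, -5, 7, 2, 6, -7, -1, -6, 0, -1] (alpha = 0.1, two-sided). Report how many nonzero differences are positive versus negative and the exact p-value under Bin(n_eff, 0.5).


Step 1: Discard zero differences. Original n = 15; n_eff = number of nonzero differences = 13.
Nonzero differences (with sign): +8, -3, -3, +4, +2, -5, +7, +2, +6, -7, -1, -6, -1
Step 2: Count signs: positive = 6, negative = 7.
Step 3: Under H0: P(positive) = 0.5, so the number of positives S ~ Bin(13, 0.5).
Step 4: Two-sided exact p-value = sum of Bin(13,0.5) probabilities at or below the observed probability = 1.000000.
Step 5: alpha = 0.1. fail to reject H0.

n_eff = 13, pos = 6, neg = 7, p = 1.000000, fail to reject H0.


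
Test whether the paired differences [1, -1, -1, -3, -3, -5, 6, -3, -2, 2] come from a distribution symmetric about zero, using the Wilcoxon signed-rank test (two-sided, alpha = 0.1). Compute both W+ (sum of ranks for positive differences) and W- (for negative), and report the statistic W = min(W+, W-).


Step 1: Drop any zero differences (none here) and take |d_i|.
|d| = [1, 1, 1, 3, 3, 5, 6, 3, 2, 2]
Step 2: Midrank |d_i| (ties get averaged ranks).
ranks: |1|->2, |1|->2, |1|->2, |3|->7, |3|->7, |5|->9, |6|->10, |3|->7, |2|->4.5, |2|->4.5
Step 3: Attach original signs; sum ranks with positive sign and with negative sign.
W+ = 2 + 10 + 4.5 = 16.5
W- = 2 + 2 + 7 + 7 + 9 + 7 + 4.5 = 38.5
(Check: W+ + W- = 55 should equal n(n+1)/2 = 55.)
Step 4: Test statistic W = min(W+, W-) = 16.5.
Step 5: Ties in |d|, so use the tie-corrected normal approximation.
        E[W] = n(n+1)/4 = 10*11/4 = 27.5.
        Tie groups: |d|=1 (t=3), |d|=2 (t=2), |d|=3 (t=3); sum(t^3 - t) = 54.
        Var[W] = n(n+1)(2n+1)/24 - sum(t^3-t)/48 = 2310/24 - 54/48 = 95.125.
        z = (W - E[W]) / sqrt(Var[W]) = (16.5 - 27.5) / 9.7532 = -1.1278.
        Two-sided p = 2*Phi(z) = 0.259390.
Step 6: alpha = 0.1. fail to reject H0.

W+ = 16.5, W- = 38.5, W = min = 16.5, p = 0.259390, fail to reject H0.


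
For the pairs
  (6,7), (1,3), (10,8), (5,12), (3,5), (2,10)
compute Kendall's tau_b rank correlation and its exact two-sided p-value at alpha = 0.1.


Step 1: Enumerate the 15 unordered pairs (i,j) with i<j and classify each by sign(x_j-x_i) * sign(y_j-y_i).
  (1,2):dx=-5,dy=-4->C; (1,3):dx=+4,dy=+1->C; (1,4):dx=-1,dy=+5->D; (1,5):dx=-3,dy=-2->C
  (1,6):dx=-4,dy=+3->D; (2,3):dx=+9,dy=+5->C; (2,4):dx=+4,dy=+9->C; (2,5):dx=+2,dy=+2->C
  (2,6):dx=+1,dy=+7->C; (3,4):dx=-5,dy=+4->D; (3,5):dx=-7,dy=-3->C; (3,6):dx=-8,dy=+2->D
  (4,5):dx=-2,dy=-7->C; (4,6):dx=-3,dy=-2->C; (5,6):dx=-1,dy=+5->D
Step 2: C = 10, D = 5, total pairs = 15.
Step 3: tau = (C - D)/(n(n-1)/2) = (10 - 5)/15 = 0.333333.
Step 4: Exact two-sided p-value (enumerate n! = 720 permutations of y under H0): p = 0.469444.
Step 5: alpha = 0.1. fail to reject H0.

tau_b = 0.3333 (C=10, D=5), p = 0.469444, fail to reject H0.


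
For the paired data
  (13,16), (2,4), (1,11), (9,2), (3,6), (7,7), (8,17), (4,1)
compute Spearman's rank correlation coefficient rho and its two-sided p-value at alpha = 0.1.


Step 1: Rank x and y separately (midranks; no ties here).
rank(x): 13->8, 2->2, 1->1, 9->7, 3->3, 7->5, 8->6, 4->4
rank(y): 16->7, 4->3, 11->6, 2->2, 6->4, 7->5, 17->8, 1->1
Step 2: d_i = R_x(i) - R_y(i); compute d_i^2.
  (8-7)^2=1, (2-3)^2=1, (1-6)^2=25, (7-2)^2=25, (3-4)^2=1, (5-5)^2=0, (6-8)^2=4, (4-1)^2=9
sum(d^2) = 66.
Step 3: rho = 1 - 6*66 / (8*(8^2 - 1)) = 1 - 396/504 = 0.214286.
Step 4: Under H0, t = rho * sqrt((n-2)/(1-rho^2)) = 0.5374 ~ t(6).
Step 5: Two-sided p-value from the t-distribution with 6 df = 0.610344.
Step 6: alpha = 0.1. fail to reject H0.

rho = 0.2143, p = 0.610344, fail to reject H0 at alpha = 0.1.


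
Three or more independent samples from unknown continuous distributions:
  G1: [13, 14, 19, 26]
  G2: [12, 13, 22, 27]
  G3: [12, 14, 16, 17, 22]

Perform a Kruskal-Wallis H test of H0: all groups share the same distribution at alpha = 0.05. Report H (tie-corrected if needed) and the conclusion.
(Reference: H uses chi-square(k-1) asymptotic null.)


Step 1: Combine all N = 13 observations and assign midranks.
sorted (value, group, rank): (12,G2,1.5), (12,G3,1.5), (13,G1,3.5), (13,G2,3.5), (14,G1,5.5), (14,G3,5.5), (16,G3,7), (17,G3,8), (19,G1,9), (22,G2,10.5), (22,G3,10.5), (26,G1,12), (27,G2,13)
Step 2: Sum ranks within each group.
R_1 = 30 (n_1 = 4)
R_2 = 28.5 (n_2 = 4)
R_3 = 32.5 (n_3 = 5)
Step 3: H = 12/(N(N+1)) * sum(R_i^2/n_i) - 3(N+1)
     = 12/(13*14) * (30^2/4 + 28.5^2/4 + 32.5^2/5) - 3*14
     = 0.065934 * 639.312 - 42
     = 0.152473.
Step 4: Ties present; correction factor C = 1 - 24/(13^3 - 13) = 0.989011. Corrected H = 0.152473 / 0.989011 = 0.154167.
Step 5: Under H0, H ~ chi^2(2); p-value = 0.925813.
Step 6: alpha = 0.05. fail to reject H0.

H = 0.1542, df = 2, p = 0.925813, fail to reject H0.


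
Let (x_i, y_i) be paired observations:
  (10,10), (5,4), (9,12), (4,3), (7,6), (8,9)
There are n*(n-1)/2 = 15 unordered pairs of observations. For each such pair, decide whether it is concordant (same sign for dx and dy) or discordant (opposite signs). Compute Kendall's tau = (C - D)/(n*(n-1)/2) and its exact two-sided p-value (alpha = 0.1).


Step 1: Enumerate the 15 unordered pairs (i,j) with i<j and classify each by sign(x_j-x_i) * sign(y_j-y_i).
  (1,2):dx=-5,dy=-6->C; (1,3):dx=-1,dy=+2->D; (1,4):dx=-6,dy=-7->C; (1,5):dx=-3,dy=-4->C
  (1,6):dx=-2,dy=-1->C; (2,3):dx=+4,dy=+8->C; (2,4):dx=-1,dy=-1->C; (2,5):dx=+2,dy=+2->C
  (2,6):dx=+3,dy=+5->C; (3,4):dx=-5,dy=-9->C; (3,5):dx=-2,dy=-6->C; (3,6):dx=-1,dy=-3->C
  (4,5):dx=+3,dy=+3->C; (4,6):dx=+4,dy=+6->C; (5,6):dx=+1,dy=+3->C
Step 2: C = 14, D = 1, total pairs = 15.
Step 3: tau = (C - D)/(n(n-1)/2) = (14 - 1)/15 = 0.866667.
Step 4: Exact two-sided p-value (enumerate n! = 720 permutations of y under H0): p = 0.016667.
Step 5: alpha = 0.1. reject H0.

tau_b = 0.8667 (C=14, D=1), p = 0.016667, reject H0.


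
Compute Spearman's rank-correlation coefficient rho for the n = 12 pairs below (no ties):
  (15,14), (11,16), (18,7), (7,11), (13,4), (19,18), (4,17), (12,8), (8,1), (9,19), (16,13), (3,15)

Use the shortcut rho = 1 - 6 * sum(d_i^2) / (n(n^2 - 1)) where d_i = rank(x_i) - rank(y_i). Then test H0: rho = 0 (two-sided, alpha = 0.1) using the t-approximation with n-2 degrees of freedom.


Step 1: Rank x and y separately (midranks; no ties here).
rank(x): 15->9, 11->6, 18->11, 7->3, 13->8, 19->12, 4->2, 12->7, 8->4, 9->5, 16->10, 3->1
rank(y): 14->7, 16->9, 7->3, 11->5, 4->2, 18->11, 17->10, 8->4, 1->1, 19->12, 13->6, 15->8
Step 2: d_i = R_x(i) - R_y(i); compute d_i^2.
  (9-7)^2=4, (6-9)^2=9, (11-3)^2=64, (3-5)^2=4, (8-2)^2=36, (12-11)^2=1, (2-10)^2=64, (7-4)^2=9, (4-1)^2=9, (5-12)^2=49, (10-6)^2=16, (1-8)^2=49
sum(d^2) = 314.
Step 3: rho = 1 - 6*314 / (12*(12^2 - 1)) = 1 - 1884/1716 = -0.097902.
Step 4: Under H0, t = rho * sqrt((n-2)/(1-rho^2)) = -0.3111 ~ t(10).
Step 5: Two-sided p-value from the t-distribution with 10 df = 0.762122.
Step 6: alpha = 0.1. fail to reject H0.

rho = -0.0979, p = 0.762122, fail to reject H0 at alpha = 0.1.


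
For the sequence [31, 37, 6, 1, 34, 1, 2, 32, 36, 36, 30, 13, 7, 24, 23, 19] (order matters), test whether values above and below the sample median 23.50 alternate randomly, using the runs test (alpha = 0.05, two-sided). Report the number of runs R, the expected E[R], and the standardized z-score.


Step 1: Compute median = 23.50; label A = above, B = below.
Labels in order: AABBABBAAAABBABB  (n_A = 8, n_B = 8)
Step 2: Count runs R = 8.
Step 3: Under H0 (random ordering), E[R] = 2*n_A*n_B/(n_A+n_B) + 1 = 2*8*8/16 + 1 = 9.0000.
        Var[R] = 2*n_A*n_B*(2*n_A*n_B - n_A - n_B) / ((n_A+n_B)^2 * (n_A+n_B-1)) = 14336/3840 = 3.7333.
        SD[R] = 1.9322.
Step 4: Continuity-corrected z = (R + 0.5 - E[R]) / SD[R] = (8 + 0.5 - 9.0000) / 1.9322 = -0.2588.
Step 5: Two-sided p-value via normal approximation = 2*(1 - Phi(|z|)) = 0.795809.
Step 6: alpha = 0.05. fail to reject H0.

R = 8, z = -0.2588, p = 0.795809, fail to reject H0.


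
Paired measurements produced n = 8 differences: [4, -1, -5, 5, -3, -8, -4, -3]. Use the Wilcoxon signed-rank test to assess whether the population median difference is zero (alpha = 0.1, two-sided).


Step 1: Drop any zero differences (none here) and take |d_i|.
|d| = [4, 1, 5, 5, 3, 8, 4, 3]
Step 2: Midrank |d_i| (ties get averaged ranks).
ranks: |4|->4.5, |1|->1, |5|->6.5, |5|->6.5, |3|->2.5, |8|->8, |4|->4.5, |3|->2.5
Step 3: Attach original signs; sum ranks with positive sign and with negative sign.
W+ = 4.5 + 6.5 = 11
W- = 1 + 6.5 + 2.5 + 8 + 4.5 + 2.5 = 25
(Check: W+ + W- = 36 should equal n(n+1)/2 = 36.)
Step 4: Test statistic W = min(W+, W-) = 11.
Step 5: Ties in |d|, so use the tie-corrected normal approximation.
        E[W] = n(n+1)/4 = 8*9/4 = 18.
        Tie groups: |d|=3 (t=2), |d|=4 (t=2), |d|=5 (t=2); sum(t^3 - t) = 18.
        Var[W] = n(n+1)(2n+1)/24 - sum(t^3-t)/48 = 1224/24 - 18/48 = 50.625.
        z = (W - E[W]) / sqrt(Var[W]) = (11 - 18) / 7.1151 = -0.9838.
        Two-sided p = 2*Phi(z) = 0.325204.
Step 6: alpha = 0.1. fail to reject H0.

W+ = 11, W- = 25, W = min = 11, p = 0.325204, fail to reject H0.


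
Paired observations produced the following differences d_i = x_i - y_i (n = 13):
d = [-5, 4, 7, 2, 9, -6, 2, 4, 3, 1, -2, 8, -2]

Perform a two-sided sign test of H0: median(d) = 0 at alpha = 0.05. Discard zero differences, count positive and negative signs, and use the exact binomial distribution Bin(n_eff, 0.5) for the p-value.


Step 1: Discard zero differences. Original n = 13; n_eff = number of nonzero differences = 13.
Nonzero differences (with sign): -5, +4, +7, +2, +9, -6, +2, +4, +3, +1, -2, +8, -2
Step 2: Count signs: positive = 9, negative = 4.
Step 3: Under H0: P(positive) = 0.5, so the number of positives S ~ Bin(13, 0.5).
Step 4: Two-sided exact p-value = sum of Bin(13,0.5) probabilities at or below the observed probability = 0.266846.
Step 5: alpha = 0.05. fail to reject H0.

n_eff = 13, pos = 9, neg = 4, p = 0.266846, fail to reject H0.


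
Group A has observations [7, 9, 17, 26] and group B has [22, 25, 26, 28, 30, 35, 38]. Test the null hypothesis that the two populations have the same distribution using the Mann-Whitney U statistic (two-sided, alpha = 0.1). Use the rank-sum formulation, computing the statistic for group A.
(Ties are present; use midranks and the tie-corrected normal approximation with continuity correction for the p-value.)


Step 1: Combine and sort all 11 observations; assign midranks.
sorted (value, group): (7,X), (9,X), (17,X), (22,Y), (25,Y), (26,X), (26,Y), (28,Y), (30,Y), (35,Y), (38,Y)
ranks: 7->1, 9->2, 17->3, 22->4, 25->5, 26->6.5, 26->6.5, 28->8, 30->9, 35->10, 38->11
Step 2: Rank sum for X: R1 = 1 + 2 + 3 + 6.5 = 12.5.
Step 3: U_X = R1 - n1(n1+1)/2 = 12.5 - 4*5/2 = 12.5 - 10 = 2.5.
       U_Y = n1*n2 - U_X = 28 - 2.5 = 25.5.
Step 4: Ties are present, so use the tie-corrected normal approximation (with continuity correction) for the p-value.
Step 5: p-value = 0.037202; compare to alpha = 0.1. reject H0.

U_X = 2.5, p = 0.037202, reject H0 at alpha = 0.1.


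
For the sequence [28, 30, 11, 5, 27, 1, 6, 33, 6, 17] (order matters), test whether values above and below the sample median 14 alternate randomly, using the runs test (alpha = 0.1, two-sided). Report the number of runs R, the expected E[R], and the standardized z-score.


Step 1: Compute median = 14; label A = above, B = below.
Labels in order: AABBABBABA  (n_A = 5, n_B = 5)
Step 2: Count runs R = 7.
Step 3: Under H0 (random ordering), E[R] = 2*n_A*n_B/(n_A+n_B) + 1 = 2*5*5/10 + 1 = 6.0000.
        Var[R] = 2*n_A*n_B*(2*n_A*n_B - n_A - n_B) / ((n_A+n_B)^2 * (n_A+n_B-1)) = 2000/900 = 2.2222.
        SD[R] = 1.4907.
Step 4: Continuity-corrected z = (R - 0.5 - E[R]) / SD[R] = (7 - 0.5 - 6.0000) / 1.4907 = 0.3354.
Step 5: Two-sided p-value via normal approximation = 2*(1 - Phi(|z|)) = 0.737316.
Step 6: alpha = 0.1. fail to reject H0.

R = 7, z = 0.3354, p = 0.737316, fail to reject H0.


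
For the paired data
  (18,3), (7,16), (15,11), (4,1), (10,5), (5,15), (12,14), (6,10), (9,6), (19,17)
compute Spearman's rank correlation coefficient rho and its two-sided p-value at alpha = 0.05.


Step 1: Rank x and y separately (midranks; no ties here).
rank(x): 18->9, 7->4, 15->8, 4->1, 10->6, 5->2, 12->7, 6->3, 9->5, 19->10
rank(y): 3->2, 16->9, 11->6, 1->1, 5->3, 15->8, 14->7, 10->5, 6->4, 17->10
Step 2: d_i = R_x(i) - R_y(i); compute d_i^2.
  (9-2)^2=49, (4-9)^2=25, (8-6)^2=4, (1-1)^2=0, (6-3)^2=9, (2-8)^2=36, (7-7)^2=0, (3-5)^2=4, (5-4)^2=1, (10-10)^2=0
sum(d^2) = 128.
Step 3: rho = 1 - 6*128 / (10*(10^2 - 1)) = 1 - 768/990 = 0.224242.
Step 4: Under H0, t = rho * sqrt((n-2)/(1-rho^2)) = 0.6508 ~ t(8).
Step 5: Two-sided p-value from the t-distribution with 8 df = 0.533401.
Step 6: alpha = 0.05. fail to reject H0.

rho = 0.2242, p = 0.533401, fail to reject H0 at alpha = 0.05.


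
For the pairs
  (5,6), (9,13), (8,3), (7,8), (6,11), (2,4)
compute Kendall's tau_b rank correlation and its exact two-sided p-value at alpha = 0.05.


Step 1: Enumerate the 15 unordered pairs (i,j) with i<j and classify each by sign(x_j-x_i) * sign(y_j-y_i).
  (1,2):dx=+4,dy=+7->C; (1,3):dx=+3,dy=-3->D; (1,4):dx=+2,dy=+2->C; (1,5):dx=+1,dy=+5->C
  (1,6):dx=-3,dy=-2->C; (2,3):dx=-1,dy=-10->C; (2,4):dx=-2,dy=-5->C; (2,5):dx=-3,dy=-2->C
  (2,6):dx=-7,dy=-9->C; (3,4):dx=-1,dy=+5->D; (3,5):dx=-2,dy=+8->D; (3,6):dx=-6,dy=+1->D
  (4,5):dx=-1,dy=+3->D; (4,6):dx=-5,dy=-4->C; (5,6):dx=-4,dy=-7->C
Step 2: C = 10, D = 5, total pairs = 15.
Step 3: tau = (C - D)/(n(n-1)/2) = (10 - 5)/15 = 0.333333.
Step 4: Exact two-sided p-value (enumerate n! = 720 permutations of y under H0): p = 0.469444.
Step 5: alpha = 0.05. fail to reject H0.

tau_b = 0.3333 (C=10, D=5), p = 0.469444, fail to reject H0.


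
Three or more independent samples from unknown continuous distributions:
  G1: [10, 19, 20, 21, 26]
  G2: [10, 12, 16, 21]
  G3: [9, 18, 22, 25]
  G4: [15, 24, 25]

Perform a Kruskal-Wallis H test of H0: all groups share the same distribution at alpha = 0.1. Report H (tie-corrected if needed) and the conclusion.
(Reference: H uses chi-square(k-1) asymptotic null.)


Step 1: Combine all N = 16 observations and assign midranks.
sorted (value, group, rank): (9,G3,1), (10,G1,2.5), (10,G2,2.5), (12,G2,4), (15,G4,5), (16,G2,6), (18,G3,7), (19,G1,8), (20,G1,9), (21,G1,10.5), (21,G2,10.5), (22,G3,12), (24,G4,13), (25,G3,14.5), (25,G4,14.5), (26,G1,16)
Step 2: Sum ranks within each group.
R_1 = 46 (n_1 = 5)
R_2 = 23 (n_2 = 4)
R_3 = 34.5 (n_3 = 4)
R_4 = 32.5 (n_4 = 3)
Step 3: H = 12/(N(N+1)) * sum(R_i^2/n_i) - 3(N+1)
     = 12/(16*17) * (46^2/5 + 23^2/4 + 34.5^2/4 + 32.5^2/3) - 3*17
     = 0.044118 * 1205.1 - 51
     = 2.165993.
Step 4: Ties present; correction factor C = 1 - 18/(16^3 - 16) = 0.995588. Corrected H = 2.165993 / 0.995588 = 2.175591.
Step 5: Under H0, H ~ chi^2(3); p-value = 0.536772.
Step 6: alpha = 0.1. fail to reject H0.

H = 2.1756, df = 3, p = 0.536772, fail to reject H0.


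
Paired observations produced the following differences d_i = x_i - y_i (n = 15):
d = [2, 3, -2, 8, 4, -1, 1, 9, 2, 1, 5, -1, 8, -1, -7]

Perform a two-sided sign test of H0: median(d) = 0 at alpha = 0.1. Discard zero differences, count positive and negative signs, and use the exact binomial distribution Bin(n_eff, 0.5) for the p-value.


Step 1: Discard zero differences. Original n = 15; n_eff = number of nonzero differences = 15.
Nonzero differences (with sign): +2, +3, -2, +8, +4, -1, +1, +9, +2, +1, +5, -1, +8, -1, -7
Step 2: Count signs: positive = 10, negative = 5.
Step 3: Under H0: P(positive) = 0.5, so the number of positives S ~ Bin(15, 0.5).
Step 4: Two-sided exact p-value = sum of Bin(15,0.5) probabilities at or below the observed probability = 0.301758.
Step 5: alpha = 0.1. fail to reject H0.

n_eff = 15, pos = 10, neg = 5, p = 0.301758, fail to reject H0.


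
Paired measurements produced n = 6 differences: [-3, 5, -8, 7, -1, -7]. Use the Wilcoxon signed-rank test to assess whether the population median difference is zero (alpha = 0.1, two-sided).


Step 1: Drop any zero differences (none here) and take |d_i|.
|d| = [3, 5, 8, 7, 1, 7]
Step 2: Midrank |d_i| (ties get averaged ranks).
ranks: |3|->2, |5|->3, |8|->6, |7|->4.5, |1|->1, |7|->4.5
Step 3: Attach original signs; sum ranks with positive sign and with negative sign.
W+ = 3 + 4.5 = 7.5
W- = 2 + 6 + 1 + 4.5 = 13.5
(Check: W+ + W- = 21 should equal n(n+1)/2 = 21.)
Step 4: Test statistic W = min(W+, W-) = 7.5.
Step 5: Ties in |d|, so use the tie-corrected normal approximation.
        E[W] = n(n+1)/4 = 6*7/4 = 10.5.
        Tie groups: |d|=7 (t=2); sum(t^3 - t) = 6.
        Var[W] = n(n+1)(2n+1)/24 - sum(t^3-t)/48 = 546/24 - 6/48 = 22.625.
        z = (W - E[W]) / sqrt(Var[W]) = (7.5 - 10.5) / 4.7566 = -0.6307.
        Two-sided p = 2*Phi(z) = 0.528233.
Step 6: alpha = 0.1. fail to reject H0.

W+ = 7.5, W- = 13.5, W = min = 7.5, p = 0.528233, fail to reject H0.


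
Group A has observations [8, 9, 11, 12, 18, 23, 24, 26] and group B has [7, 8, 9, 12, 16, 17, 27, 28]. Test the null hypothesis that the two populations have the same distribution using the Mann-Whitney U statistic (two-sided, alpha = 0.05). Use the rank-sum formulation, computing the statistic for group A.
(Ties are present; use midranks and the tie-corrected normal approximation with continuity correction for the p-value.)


Step 1: Combine and sort all 16 observations; assign midranks.
sorted (value, group): (7,Y), (8,X), (8,Y), (9,X), (9,Y), (11,X), (12,X), (12,Y), (16,Y), (17,Y), (18,X), (23,X), (24,X), (26,X), (27,Y), (28,Y)
ranks: 7->1, 8->2.5, 8->2.5, 9->4.5, 9->4.5, 11->6, 12->7.5, 12->7.5, 16->9, 17->10, 18->11, 23->12, 24->13, 26->14, 27->15, 28->16
Step 2: Rank sum for X: R1 = 2.5 + 4.5 + 6 + 7.5 + 11 + 12 + 13 + 14 = 70.5.
Step 3: U_X = R1 - n1(n1+1)/2 = 70.5 - 8*9/2 = 70.5 - 36 = 34.5.
       U_Y = n1*n2 - U_X = 64 - 34.5 = 29.5.
Step 4: Ties are present, so use the tie-corrected normal approximation (with continuity correction) for the p-value.
Step 5: p-value = 0.833272; compare to alpha = 0.05. fail to reject H0.

U_X = 34.5, p = 0.833272, fail to reject H0 at alpha = 0.05.


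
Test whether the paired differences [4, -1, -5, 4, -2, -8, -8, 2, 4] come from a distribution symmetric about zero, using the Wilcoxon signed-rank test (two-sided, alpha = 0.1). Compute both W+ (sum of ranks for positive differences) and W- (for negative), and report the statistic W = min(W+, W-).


Step 1: Drop any zero differences (none here) and take |d_i|.
|d| = [4, 1, 5, 4, 2, 8, 8, 2, 4]
Step 2: Midrank |d_i| (ties get averaged ranks).
ranks: |4|->5, |1|->1, |5|->7, |4|->5, |2|->2.5, |8|->8.5, |8|->8.5, |2|->2.5, |4|->5
Step 3: Attach original signs; sum ranks with positive sign and with negative sign.
W+ = 5 + 5 + 2.5 + 5 = 17.5
W- = 1 + 7 + 2.5 + 8.5 + 8.5 = 27.5
(Check: W+ + W- = 45 should equal n(n+1)/2 = 45.)
Step 4: Test statistic W = min(W+, W-) = 17.5.
Step 5: Ties in |d|, so use the tie-corrected normal approximation.
        E[W] = n(n+1)/4 = 9*10/4 = 22.5.
        Tie groups: |d|=2 (t=2), |d|=4 (t=3), |d|=8 (t=2); sum(t^3 - t) = 36.
        Var[W] = n(n+1)(2n+1)/24 - sum(t^3-t)/48 = 1710/24 - 36/48 = 70.5.
        z = (W - E[W]) / sqrt(Var[W]) = (17.5 - 22.5) / 8.3964 = -0.5955.
        Two-sided p = 2*Phi(z) = 0.551515.
Step 6: alpha = 0.1. fail to reject H0.

W+ = 17.5, W- = 27.5, W = min = 17.5, p = 0.551515, fail to reject H0.


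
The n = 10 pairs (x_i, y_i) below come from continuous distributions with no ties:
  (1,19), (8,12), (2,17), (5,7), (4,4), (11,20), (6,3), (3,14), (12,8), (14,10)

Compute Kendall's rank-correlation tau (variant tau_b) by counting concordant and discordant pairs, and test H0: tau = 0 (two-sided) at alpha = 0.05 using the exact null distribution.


Step 1: Enumerate the 45 unordered pairs (i,j) with i<j and classify each by sign(x_j-x_i) * sign(y_j-y_i).
  (1,2):dx=+7,dy=-7->D; (1,3):dx=+1,dy=-2->D; (1,4):dx=+4,dy=-12->D; (1,5):dx=+3,dy=-15->D
  (1,6):dx=+10,dy=+1->C; (1,7):dx=+5,dy=-16->D; (1,8):dx=+2,dy=-5->D; (1,9):dx=+11,dy=-11->D
  (1,10):dx=+13,dy=-9->D; (2,3):dx=-6,dy=+5->D; (2,4):dx=-3,dy=-5->C; (2,5):dx=-4,dy=-8->C
  (2,6):dx=+3,dy=+8->C; (2,7):dx=-2,dy=-9->C; (2,8):dx=-5,dy=+2->D; (2,9):dx=+4,dy=-4->D
  (2,10):dx=+6,dy=-2->D; (3,4):dx=+3,dy=-10->D; (3,5):dx=+2,dy=-13->D; (3,6):dx=+9,dy=+3->C
  (3,7):dx=+4,dy=-14->D; (3,8):dx=+1,dy=-3->D; (3,9):dx=+10,dy=-9->D; (3,10):dx=+12,dy=-7->D
  (4,5):dx=-1,dy=-3->C; (4,6):dx=+6,dy=+13->C; (4,7):dx=+1,dy=-4->D; (4,8):dx=-2,dy=+7->D
  (4,9):dx=+7,dy=+1->C; (4,10):dx=+9,dy=+3->C; (5,6):dx=+7,dy=+16->C; (5,7):dx=+2,dy=-1->D
  (5,8):dx=-1,dy=+10->D; (5,9):dx=+8,dy=+4->C; (5,10):dx=+10,dy=+6->C; (6,7):dx=-5,dy=-17->C
  (6,8):dx=-8,dy=-6->C; (6,9):dx=+1,dy=-12->D; (6,10):dx=+3,dy=-10->D; (7,8):dx=-3,dy=+11->D
  (7,9):dx=+6,dy=+5->C; (7,10):dx=+8,dy=+7->C; (8,9):dx=+9,dy=-6->D; (8,10):dx=+11,dy=-4->D
  (9,10):dx=+2,dy=+2->C
Step 2: C = 18, D = 27, total pairs = 45.
Step 3: tau = (C - D)/(n(n-1)/2) = (18 - 27)/45 = -0.200000.
Step 4: Exact two-sided p-value (enumerate n! = 3628800 permutations of y under H0): p = 0.484313.
Step 5: alpha = 0.05. fail to reject H0.

tau_b = -0.2000 (C=18, D=27), p = 0.484313, fail to reject H0.


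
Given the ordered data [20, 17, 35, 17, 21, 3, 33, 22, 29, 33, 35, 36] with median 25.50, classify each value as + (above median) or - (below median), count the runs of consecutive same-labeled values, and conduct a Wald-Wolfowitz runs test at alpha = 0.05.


Step 1: Compute median = 25.50; label A = above, B = below.
Labels in order: BBABBBABAAAA  (n_A = 6, n_B = 6)
Step 2: Count runs R = 6.
Step 3: Under H0 (random ordering), E[R] = 2*n_A*n_B/(n_A+n_B) + 1 = 2*6*6/12 + 1 = 7.0000.
        Var[R] = 2*n_A*n_B*(2*n_A*n_B - n_A - n_B) / ((n_A+n_B)^2 * (n_A+n_B-1)) = 4320/1584 = 2.7273.
        SD[R] = 1.6514.
Step 4: Continuity-corrected z = (R + 0.5 - E[R]) / SD[R] = (6 + 0.5 - 7.0000) / 1.6514 = -0.3028.
Step 5: Two-sided p-value via normal approximation = 2*(1 - Phi(|z|)) = 0.762069.
Step 6: alpha = 0.05. fail to reject H0.

R = 6, z = -0.3028, p = 0.762069, fail to reject H0.
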